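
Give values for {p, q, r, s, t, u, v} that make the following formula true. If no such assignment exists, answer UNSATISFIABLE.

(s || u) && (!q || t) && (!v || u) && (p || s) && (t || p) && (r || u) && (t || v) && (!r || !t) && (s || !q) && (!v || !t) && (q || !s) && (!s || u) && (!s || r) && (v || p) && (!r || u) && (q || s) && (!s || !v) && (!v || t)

UNSATISFIABLE

Case s = true:
The clause (q) is unit, so q = true.
The clause (t) is unit, so t = true.
The clause (!r) is unit, so r = false.
Now (r) is unsatisfied and unit — conflict.
That branch fails; take s = false instead.
The clause (u) is unit, so u = true.
The clause (p) is unit, so p = true.
The clause (!q) is unit, so q = false.
Now (q) is unsatisfied and unit — conflict.
Both values of s lead to a conflict.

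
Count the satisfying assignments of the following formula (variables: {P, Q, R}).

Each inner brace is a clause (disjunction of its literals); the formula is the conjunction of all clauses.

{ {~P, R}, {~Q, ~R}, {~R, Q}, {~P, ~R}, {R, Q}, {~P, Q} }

There are 2^3 = 8 truth assignments over (P, Q, R).
Check each against the 6 clauses (columns in the order P, Q, R):
  F F F  ✗ fails (R | Q)
  F F T  ✗ fails (~R | Q)
  F T F  ✓ satisfies all
  F T T  ✗ fails (~Q | ~R)
  T F F  ✗ fails (~P | R)
  T F T  ✗ fails (~R | Q)
  T T F  ✗ fails (~P | R)
  T T T  ✗ fails (~Q | ~R)
1 of the 8 rows is a model.

1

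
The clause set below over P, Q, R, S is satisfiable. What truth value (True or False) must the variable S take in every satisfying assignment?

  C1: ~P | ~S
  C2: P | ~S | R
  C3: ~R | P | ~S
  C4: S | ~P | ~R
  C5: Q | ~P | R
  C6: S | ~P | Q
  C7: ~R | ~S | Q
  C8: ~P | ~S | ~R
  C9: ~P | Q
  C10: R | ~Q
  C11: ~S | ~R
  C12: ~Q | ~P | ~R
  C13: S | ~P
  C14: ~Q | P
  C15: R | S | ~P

False

Suppose S = 1.
The clause (~P) is unit, so P = 0.
The clause (R) is unit, so R = 1.
That conflicts with the unit clause (~R).
So every satisfying assignment has S = False.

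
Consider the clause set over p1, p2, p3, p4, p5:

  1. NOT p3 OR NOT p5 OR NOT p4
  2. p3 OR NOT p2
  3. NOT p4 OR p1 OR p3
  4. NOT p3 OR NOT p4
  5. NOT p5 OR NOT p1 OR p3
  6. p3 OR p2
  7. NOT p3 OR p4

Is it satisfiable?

Suppose p3 = true.
From the singleton clause (NOT p4), p4 = false.
That conflicts with the unit clause (p4).
Undo p3 and try p3 = false.
From the singleton clause (NOT p2), p2 = false.
That conflicts with the unit clause (p2).
Both values of p3 lead to a conflict.
No assignment satisfies every clause.

No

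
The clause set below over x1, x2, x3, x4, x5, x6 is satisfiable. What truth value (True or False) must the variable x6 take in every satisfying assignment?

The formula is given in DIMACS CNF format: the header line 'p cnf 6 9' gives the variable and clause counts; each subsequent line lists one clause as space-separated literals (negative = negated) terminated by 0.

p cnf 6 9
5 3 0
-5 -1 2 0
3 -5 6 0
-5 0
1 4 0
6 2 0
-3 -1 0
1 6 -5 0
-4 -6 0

Suppose x6 = True.
From the singleton clause (¬x5), x5 = False.
From the singleton clause (x3), x3 = True.
From the singleton clause (¬x1), x1 = False.
From the singleton clause (x4), x4 = True.
That conflicts with the unit clause (¬x4).
So every satisfying assignment has x6 = False.

False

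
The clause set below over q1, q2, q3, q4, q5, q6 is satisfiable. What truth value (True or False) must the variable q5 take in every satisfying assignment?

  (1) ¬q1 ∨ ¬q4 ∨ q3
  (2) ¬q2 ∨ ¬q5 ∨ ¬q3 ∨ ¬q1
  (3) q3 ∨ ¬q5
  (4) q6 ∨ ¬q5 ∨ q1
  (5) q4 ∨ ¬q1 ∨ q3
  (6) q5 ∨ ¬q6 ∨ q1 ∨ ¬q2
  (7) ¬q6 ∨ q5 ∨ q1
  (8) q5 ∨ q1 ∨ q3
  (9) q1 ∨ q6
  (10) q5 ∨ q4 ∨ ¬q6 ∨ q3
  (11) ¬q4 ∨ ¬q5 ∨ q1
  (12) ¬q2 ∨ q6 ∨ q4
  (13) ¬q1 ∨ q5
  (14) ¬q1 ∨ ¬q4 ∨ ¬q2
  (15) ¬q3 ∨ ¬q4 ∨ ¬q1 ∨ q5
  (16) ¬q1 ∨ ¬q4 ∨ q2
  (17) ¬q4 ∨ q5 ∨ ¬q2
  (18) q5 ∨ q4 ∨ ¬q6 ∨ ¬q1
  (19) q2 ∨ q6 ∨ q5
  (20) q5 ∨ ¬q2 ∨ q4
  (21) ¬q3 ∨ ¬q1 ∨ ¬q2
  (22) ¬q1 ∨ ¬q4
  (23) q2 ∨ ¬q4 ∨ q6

Suppose q5 = False.
From the singleton clause (¬q1), q1 = False.
From the singleton clause (¬q6), q6 = False.
Now (q6) is unsatisfied and unit — conflict.
So every satisfying assignment has q5 = True.

True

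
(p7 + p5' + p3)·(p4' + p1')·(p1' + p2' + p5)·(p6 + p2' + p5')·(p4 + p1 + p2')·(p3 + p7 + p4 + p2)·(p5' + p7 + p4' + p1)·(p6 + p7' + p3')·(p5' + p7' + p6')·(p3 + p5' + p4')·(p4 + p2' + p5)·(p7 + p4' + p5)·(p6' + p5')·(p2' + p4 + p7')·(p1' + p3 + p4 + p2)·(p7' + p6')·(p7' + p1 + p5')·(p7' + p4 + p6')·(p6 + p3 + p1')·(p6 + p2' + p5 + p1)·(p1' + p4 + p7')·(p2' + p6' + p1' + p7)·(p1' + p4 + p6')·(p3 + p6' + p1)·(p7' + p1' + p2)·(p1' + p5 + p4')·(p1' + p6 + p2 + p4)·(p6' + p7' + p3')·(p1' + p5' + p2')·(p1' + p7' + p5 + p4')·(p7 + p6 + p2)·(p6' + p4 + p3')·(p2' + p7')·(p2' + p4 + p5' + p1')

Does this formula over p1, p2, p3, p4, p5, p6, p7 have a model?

Case p4 = 1:
Unit clause (p1') forces p1 = 0.
Case p5 = 0:
Unit clause (p7) forces p7 = 1.
Unit clause (p6') forces p6 = 0.
Unit clause (p3') forces p3 = 0.
Unit clause (p2') forces p2 = 0.
All clauses are satisfied.
A satisfying assignment: p1 ↦ 0; p2 ↦ 0; p3 ↦ 0; p4 ↦ 1; p5 ↦ 0; p6 ↦ 0; p7 ↦ 1.

Yes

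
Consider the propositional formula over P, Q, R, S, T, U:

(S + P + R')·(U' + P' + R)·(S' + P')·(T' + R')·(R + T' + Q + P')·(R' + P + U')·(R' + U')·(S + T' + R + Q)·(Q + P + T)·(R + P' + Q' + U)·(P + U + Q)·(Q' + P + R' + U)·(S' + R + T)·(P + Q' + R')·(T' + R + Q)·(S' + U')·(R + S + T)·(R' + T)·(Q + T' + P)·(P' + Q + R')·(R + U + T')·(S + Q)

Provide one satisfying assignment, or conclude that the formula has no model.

Case S = 0:
From the singleton clause (Q), Q = 1.
Case P = 0:
From the singleton clause (R'), R = 0.
From the singleton clause (T), T = 1.
From the singleton clause (U), U = 1.
All clauses are satisfied.

P ↦ 0, Q ↦ 1, R ↦ 0, S ↦ 0, T ↦ 1, U ↦ 1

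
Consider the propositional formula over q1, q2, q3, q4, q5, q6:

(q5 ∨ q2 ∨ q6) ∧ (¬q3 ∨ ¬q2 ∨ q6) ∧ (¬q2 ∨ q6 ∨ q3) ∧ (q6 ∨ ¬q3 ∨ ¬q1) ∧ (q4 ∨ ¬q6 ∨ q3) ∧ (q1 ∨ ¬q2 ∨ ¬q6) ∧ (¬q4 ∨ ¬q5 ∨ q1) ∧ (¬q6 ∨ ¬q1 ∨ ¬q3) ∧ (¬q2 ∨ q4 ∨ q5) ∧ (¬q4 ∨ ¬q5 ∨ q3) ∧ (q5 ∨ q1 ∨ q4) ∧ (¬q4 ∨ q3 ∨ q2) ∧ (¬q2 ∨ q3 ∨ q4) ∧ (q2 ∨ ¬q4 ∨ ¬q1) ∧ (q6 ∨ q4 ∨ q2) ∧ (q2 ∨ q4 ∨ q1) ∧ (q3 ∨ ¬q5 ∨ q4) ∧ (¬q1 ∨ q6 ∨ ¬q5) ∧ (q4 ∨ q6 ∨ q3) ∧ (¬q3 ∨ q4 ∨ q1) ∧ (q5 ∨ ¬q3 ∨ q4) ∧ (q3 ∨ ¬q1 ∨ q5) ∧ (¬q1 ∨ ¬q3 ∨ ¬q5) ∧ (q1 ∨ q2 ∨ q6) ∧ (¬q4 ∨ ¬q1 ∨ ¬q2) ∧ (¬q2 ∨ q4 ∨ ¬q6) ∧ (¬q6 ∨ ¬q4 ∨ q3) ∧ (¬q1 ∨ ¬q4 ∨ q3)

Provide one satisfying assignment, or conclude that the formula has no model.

Branch on q5: set q5 = False.
Branch on q2: set q2 = False.
Unit clause (q6) forces q6 = True.
Branch on q4: set q4 = True.
Unit clause (q3) forces q3 = True.
Unit clause (¬q1) forces q1 = False.
This assignment satisfies each clause.

q1=False,  q2=False,  q3=True,  q4=True,  q5=False,  q6=True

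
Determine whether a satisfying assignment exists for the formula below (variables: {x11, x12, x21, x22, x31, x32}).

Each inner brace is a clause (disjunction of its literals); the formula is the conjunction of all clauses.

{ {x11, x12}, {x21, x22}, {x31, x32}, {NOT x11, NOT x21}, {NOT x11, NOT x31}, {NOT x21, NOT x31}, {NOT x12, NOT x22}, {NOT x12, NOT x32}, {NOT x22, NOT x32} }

No, unsatisfiable

Suppose x11 = true.
The clause (NOT x21) is unit, so x21 = false.
The clause (x22) is unit, so x22 = true.
The clause (NOT x31) is unit, so x31 = false.
The clause (x32) is unit, so x32 = true.
Now (NOT x32) is unsatisfied and unit — conflict.
Undo x11 and try x11 = false.
The clause (x12) is unit, so x12 = true.
The clause (NOT x22) is unit, so x22 = false.
The clause (x21) is unit, so x21 = true.
The clause (NOT x31) is unit, so x31 = false.
The clause (x32) is unit, so x32 = true.
Now (NOT x32) is unsatisfied and unit — conflict.
Both values of x11 lead to a conflict.
No assignment satisfies every clause.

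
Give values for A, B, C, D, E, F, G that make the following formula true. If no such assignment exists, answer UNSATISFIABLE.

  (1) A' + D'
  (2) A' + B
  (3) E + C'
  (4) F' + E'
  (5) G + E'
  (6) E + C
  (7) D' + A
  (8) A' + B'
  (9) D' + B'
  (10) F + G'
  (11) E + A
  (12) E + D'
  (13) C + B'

UNSATISFIABLE

Try A = 0.
Unit clause (D') forces D = 0.
Unit clause (E) forces E = 1.
Unit clause (F') forces F = 0.
Unit clause (G) forces G = 1.
But (G') is also a unit clause — contradiction.
Undo A and try A = 1.
Unit clause (D') forces D = 0.
Unit clause (B) forces B = 1.
But (B') is also a unit clause — contradiction.
Either choice for A ends in contradiction.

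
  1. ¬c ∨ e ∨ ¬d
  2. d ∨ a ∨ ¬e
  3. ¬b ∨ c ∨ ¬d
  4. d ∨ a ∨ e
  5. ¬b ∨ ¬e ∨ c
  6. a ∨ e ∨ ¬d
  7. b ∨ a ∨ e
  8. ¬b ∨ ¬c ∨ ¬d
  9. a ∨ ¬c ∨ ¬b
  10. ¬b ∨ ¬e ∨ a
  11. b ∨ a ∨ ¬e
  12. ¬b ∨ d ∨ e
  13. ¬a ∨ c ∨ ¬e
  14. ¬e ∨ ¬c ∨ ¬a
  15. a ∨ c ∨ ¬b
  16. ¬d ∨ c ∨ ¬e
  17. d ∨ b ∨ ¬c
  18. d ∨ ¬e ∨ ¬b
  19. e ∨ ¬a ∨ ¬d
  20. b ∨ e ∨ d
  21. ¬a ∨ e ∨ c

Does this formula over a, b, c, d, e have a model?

Suppose c = False.
Suppose b = False.
Suppose a = True.
The clause (¬e) is unit, so e = False.
Now (e) is unsatisfied and unit — conflict.
That branch fails; take a = False instead.
The clause (e) is unit, so e = True.
Now (¬e) is unsatisfied and unit — conflict.
Either choice for a ends in contradiction.
That branch fails; take b = True instead.
The clause (¬d) is unit, so d = False.
The clause (¬e) is unit, so e = False.
Now (e) is unsatisfied and unit — conflict.
Either choice for b ends in contradiction.
That branch fails; take c = True instead.
Suppose e = True.
The clause (¬a) is unit, so a = False.
The clause (d) is unit, so d = True.
The clause (¬b) is unit, so b = False.
Now (b) is unsatisfied and unit — conflict.
That branch fails; take e = False instead.
The clause (¬d) is unit, so d = False.
The clause (a) is unit, so a = True.
The clause (¬b) is unit, so b = False.
Now (b) is unsatisfied and unit — conflict.
Either choice for e ends in contradiction.
Either choice for c ends in contradiction.
No assignment satisfies every clause.

Unsatisfiable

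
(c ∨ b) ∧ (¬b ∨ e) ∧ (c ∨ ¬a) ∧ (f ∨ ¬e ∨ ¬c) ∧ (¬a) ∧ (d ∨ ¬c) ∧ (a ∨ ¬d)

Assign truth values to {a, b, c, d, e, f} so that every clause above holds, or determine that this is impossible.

a: False, b: True, c: False, d: False, e: True, f: True

(¬a) alone gives a = False.
(¬d) alone gives d = False.
(¬c) alone gives c = False.
(b) alone gives b = True.
(e) alone gives e = True.
No clause remains; f is free.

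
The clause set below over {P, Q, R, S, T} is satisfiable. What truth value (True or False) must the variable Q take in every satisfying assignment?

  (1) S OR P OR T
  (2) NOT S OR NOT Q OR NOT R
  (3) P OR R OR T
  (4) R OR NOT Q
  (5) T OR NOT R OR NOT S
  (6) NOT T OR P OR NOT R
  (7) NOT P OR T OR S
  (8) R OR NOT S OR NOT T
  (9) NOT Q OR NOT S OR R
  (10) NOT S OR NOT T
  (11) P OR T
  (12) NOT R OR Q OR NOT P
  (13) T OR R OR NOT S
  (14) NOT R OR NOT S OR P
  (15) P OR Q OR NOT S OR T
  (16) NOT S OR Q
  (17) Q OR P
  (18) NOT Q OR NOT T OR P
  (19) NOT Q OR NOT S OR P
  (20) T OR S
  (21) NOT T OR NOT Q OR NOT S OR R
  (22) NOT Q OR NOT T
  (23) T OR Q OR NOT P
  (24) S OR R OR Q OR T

False

Suppose Q = true.
From the singleton clause (R), R = true.
From the singleton clause (NOT S), S = false.
From the singleton clause (T), T = true.
Now (NOT T) is unsatisfied and unit — conflict.
So every satisfying assignment has Q = False.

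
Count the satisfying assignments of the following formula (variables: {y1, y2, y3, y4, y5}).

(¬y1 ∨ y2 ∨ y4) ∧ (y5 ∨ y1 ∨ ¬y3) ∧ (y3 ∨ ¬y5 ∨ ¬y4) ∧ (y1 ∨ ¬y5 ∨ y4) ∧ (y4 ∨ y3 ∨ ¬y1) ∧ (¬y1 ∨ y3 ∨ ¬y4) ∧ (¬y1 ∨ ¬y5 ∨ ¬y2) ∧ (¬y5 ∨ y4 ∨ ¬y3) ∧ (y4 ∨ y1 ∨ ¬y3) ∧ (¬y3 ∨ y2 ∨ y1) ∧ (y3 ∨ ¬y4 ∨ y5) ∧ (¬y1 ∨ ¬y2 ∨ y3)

There are 2^5 = 32 truth assignments over (y1, y2, y3, y4, y5).
Split on y1. With y1 = True, the clauses containing y1 are satisfied and ¬y1 drops from the rest; 4 of the 2^4 = 16 assignments to the other variables satisfy what remains.
With y1 = False, by the same count on the reduced clause set, 3 assignments work.
(One model: y1=F, y2=F, y3=F, y4=F, y5=F.)
Total: 4 + 3 = 7.

7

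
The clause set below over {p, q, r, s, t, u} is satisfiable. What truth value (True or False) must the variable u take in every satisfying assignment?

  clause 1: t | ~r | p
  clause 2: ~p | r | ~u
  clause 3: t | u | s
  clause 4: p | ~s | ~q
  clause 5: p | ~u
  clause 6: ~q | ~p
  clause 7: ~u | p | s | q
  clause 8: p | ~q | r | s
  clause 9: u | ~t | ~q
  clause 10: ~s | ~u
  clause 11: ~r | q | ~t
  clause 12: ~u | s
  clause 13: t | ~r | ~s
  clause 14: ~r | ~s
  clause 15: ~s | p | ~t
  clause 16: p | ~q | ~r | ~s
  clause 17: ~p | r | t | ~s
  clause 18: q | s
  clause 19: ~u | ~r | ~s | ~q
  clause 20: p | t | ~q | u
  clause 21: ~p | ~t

False

Suppose u = 1.
From the singleton clause (p), p = 1.
From the singleton clause (r), r = 1.
From the singleton clause (~q), q = 0.
From the singleton clause (~s), s = 0.
That conflicts with the unit clause (s).
So every satisfying assignment has u = False.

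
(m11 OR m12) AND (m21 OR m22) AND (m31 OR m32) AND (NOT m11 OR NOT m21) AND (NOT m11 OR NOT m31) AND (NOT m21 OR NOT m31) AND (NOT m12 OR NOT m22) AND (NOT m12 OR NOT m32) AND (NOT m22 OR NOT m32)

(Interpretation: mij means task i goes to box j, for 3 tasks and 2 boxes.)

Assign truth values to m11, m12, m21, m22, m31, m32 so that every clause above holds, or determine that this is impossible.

UNSATISFIABLE

Try m11 = true.
(NOT m21) alone gives m21 = false.
(m22) alone gives m22 = true.
(NOT m31) alone gives m31 = false.
(m32) alone gives m32 = true.
That conflicts with the unit clause (NOT m32).
So m11 must be the other value — set m11 = false.
(m12) alone gives m12 = true.
(NOT m22) alone gives m22 = false.
(m21) alone gives m21 = true.
(NOT m31) alone gives m31 = false.
(m32) alone gives m32 = true.
That conflicts with the unit clause (NOT m32).
Neither m11 = true nor m11 = false works.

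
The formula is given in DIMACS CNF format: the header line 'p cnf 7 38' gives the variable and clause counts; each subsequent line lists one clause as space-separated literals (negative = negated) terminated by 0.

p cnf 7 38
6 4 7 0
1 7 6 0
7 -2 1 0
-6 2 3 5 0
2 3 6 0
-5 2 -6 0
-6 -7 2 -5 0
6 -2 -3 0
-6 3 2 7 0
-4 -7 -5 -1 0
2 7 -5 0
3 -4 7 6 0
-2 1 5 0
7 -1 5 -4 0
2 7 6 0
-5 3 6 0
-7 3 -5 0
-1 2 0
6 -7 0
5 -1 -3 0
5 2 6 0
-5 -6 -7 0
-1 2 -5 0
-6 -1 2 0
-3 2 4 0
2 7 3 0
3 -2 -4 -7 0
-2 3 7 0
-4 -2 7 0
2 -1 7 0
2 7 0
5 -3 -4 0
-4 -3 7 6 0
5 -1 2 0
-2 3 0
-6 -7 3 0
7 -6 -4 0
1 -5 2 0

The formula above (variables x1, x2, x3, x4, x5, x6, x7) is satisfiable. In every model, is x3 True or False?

Suppose x3 = False.
From the singleton clause (¬x2), x2 = False.
From the singleton clause (x6), x6 = True.
From the singleton clause (x5), x5 = True.
That conflicts with the unit clause (¬x5).
So every satisfying assignment has x3 = True.

True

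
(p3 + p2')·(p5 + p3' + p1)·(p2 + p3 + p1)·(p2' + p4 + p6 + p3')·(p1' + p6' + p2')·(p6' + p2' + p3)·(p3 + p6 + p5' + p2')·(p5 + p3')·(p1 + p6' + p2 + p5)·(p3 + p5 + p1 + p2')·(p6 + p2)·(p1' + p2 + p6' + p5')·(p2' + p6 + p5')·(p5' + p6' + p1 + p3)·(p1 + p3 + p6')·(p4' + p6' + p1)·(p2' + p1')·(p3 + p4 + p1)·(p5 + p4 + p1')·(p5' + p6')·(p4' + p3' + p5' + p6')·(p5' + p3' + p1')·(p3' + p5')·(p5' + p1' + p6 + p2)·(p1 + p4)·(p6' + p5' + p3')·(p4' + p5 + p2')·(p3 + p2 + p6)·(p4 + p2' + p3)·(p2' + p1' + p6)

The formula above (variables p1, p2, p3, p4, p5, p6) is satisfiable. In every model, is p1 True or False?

Suppose p1 = 0.
(p4) alone gives p4 = 1.
(p6') alone gives p6 = 0.
(p2) alone gives p2 = 1.
(p3) alone gives p3 = 1.
(p5) alone gives p5 = 1.
But (p5') is also a unit clause — contradiction.
So every satisfying assignment has p1 = True.

True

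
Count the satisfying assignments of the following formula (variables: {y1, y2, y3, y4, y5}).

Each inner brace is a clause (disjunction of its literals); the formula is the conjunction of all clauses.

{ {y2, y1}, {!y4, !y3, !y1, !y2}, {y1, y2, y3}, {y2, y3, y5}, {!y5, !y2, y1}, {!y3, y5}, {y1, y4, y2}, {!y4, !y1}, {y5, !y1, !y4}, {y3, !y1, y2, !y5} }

6

There are 2^5 = 32 truth assignments over (y1, y2, y3, y4, y5).
Split on y4. With y4 = true, the clauses containing y4 are satisfied and !y4 drops from the rest; 1 of the 2^4 = 16 assignments to the other variables satisfy what remains.
With y4 = false, by the same count on the reduced clause set, 5 assignments work.
(One model: y1=F, y2=T, y3=F, y4=F, y5=F.)
Total: 1 + 5 = 6.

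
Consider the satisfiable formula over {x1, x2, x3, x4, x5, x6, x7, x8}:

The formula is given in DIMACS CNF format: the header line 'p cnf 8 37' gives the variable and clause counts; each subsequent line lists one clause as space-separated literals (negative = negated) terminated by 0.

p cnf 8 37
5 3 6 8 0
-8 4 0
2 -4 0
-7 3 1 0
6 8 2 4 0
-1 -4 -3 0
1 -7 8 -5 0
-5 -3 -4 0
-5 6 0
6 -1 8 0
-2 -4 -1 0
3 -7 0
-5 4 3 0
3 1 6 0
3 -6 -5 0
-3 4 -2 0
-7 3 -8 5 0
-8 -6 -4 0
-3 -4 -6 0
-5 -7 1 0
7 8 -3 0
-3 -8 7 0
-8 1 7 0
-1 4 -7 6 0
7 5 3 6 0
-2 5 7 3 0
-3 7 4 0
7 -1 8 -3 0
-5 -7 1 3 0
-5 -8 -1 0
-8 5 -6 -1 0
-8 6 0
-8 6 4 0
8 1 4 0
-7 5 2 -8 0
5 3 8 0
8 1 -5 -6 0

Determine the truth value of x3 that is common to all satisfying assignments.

Suppose x3 = False.
The clause (¬x7) is unit, so x7 = False.
Try x8 = False.
The clause (x5) is unit, so x5 = True.
The clause (x6) is unit, so x6 = True.
But (¬x6) is also a unit clause — contradiction.
Backtrack on x8: now try x8 = True.
The clause (x4) is unit, so x4 = True.
The clause (x2) is unit, so x2 = True.
The clause (¬x1) is unit, so x1 = False.
But (x1) is also a unit clause — contradiction.
Either choice for x8 ends in contradiction.
So every satisfying assignment has x3 = True.

True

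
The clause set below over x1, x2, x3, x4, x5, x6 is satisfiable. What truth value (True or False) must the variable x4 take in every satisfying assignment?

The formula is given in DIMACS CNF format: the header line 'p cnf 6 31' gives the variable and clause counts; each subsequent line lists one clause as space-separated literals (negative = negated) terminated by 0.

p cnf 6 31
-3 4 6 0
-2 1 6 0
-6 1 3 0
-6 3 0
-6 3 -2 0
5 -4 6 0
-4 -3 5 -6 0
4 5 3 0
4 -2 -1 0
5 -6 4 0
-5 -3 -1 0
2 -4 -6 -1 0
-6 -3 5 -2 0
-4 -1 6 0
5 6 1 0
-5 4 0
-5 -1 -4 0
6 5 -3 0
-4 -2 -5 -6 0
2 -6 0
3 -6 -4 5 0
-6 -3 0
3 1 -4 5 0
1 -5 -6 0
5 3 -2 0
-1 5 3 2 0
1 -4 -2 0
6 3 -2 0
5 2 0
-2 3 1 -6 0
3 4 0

Suppose x4 = False.
From the singleton clause (¬x5), x5 = False.
From the singleton clause (x3), x3 = True.
From the singleton clause (x6), x6 = True.
Now (¬x6) is unsatisfied and unit — conflict.
So every satisfying assignment has x4 = True.

True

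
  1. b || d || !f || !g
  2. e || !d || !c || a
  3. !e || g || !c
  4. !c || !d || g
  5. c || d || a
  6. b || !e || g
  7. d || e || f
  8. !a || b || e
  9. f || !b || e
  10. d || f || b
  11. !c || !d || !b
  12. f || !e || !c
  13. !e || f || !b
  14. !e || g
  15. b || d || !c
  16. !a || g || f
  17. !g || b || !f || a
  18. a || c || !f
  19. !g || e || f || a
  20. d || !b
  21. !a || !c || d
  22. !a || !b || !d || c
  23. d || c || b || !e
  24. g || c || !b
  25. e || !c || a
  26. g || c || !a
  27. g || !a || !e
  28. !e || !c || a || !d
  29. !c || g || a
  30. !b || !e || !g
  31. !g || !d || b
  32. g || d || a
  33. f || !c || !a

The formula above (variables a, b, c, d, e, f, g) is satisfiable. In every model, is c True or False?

False

Suppose c = true.
Branch on e: set e = false.
Unit clause (a) forces a = true.
Unit clause (b) forces b = true.
Unit clause (f) forces f = true.
Unit clause (!d) forces d = false.
But (d) is also a unit clause — contradiction.
That branch fails; take e = true instead.
Unit clause (g) forces g = true.
Unit clause (f) forces f = true.
Unit clause (!b) forces b = false.
Unit clause (d) forces d = true.
But (!d) is also a unit clause — contradiction.
Neither e = true nor e = false works.
So every satisfying assignment has c = False.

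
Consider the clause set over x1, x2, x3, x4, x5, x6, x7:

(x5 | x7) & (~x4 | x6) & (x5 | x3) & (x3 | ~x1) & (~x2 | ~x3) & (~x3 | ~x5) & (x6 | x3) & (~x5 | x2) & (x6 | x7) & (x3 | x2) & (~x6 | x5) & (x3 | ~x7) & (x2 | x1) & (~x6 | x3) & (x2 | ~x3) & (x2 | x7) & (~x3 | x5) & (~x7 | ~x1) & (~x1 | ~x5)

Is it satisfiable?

No, unsatisfiable

Case x5 = 1:
From the singleton clause (~x3), x3 = 0.
From the singleton clause (~x1), x1 = 0.
From the singleton clause (x6), x6 = 1.
That conflicts with the unit clause (~x6).
Backtrack on x5: now try x5 = 0.
From the singleton clause (x7), x7 = 1.
From the singleton clause (x3), x3 = 1.
That conflicts with the unit clause (~x3).
Either choice for x5 ends in contradiction.
No assignment satisfies every clause.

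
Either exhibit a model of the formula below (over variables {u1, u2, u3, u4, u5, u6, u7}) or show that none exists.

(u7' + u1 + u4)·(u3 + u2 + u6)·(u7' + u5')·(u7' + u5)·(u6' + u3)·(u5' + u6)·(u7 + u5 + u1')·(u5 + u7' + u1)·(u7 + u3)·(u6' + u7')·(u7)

Unit clause (u7) forces u7 = 1.
Unit clause (u5') forces u5 = 0.
Now (u5) is unsatisfied and unit — conflict.

UNSATISFIABLE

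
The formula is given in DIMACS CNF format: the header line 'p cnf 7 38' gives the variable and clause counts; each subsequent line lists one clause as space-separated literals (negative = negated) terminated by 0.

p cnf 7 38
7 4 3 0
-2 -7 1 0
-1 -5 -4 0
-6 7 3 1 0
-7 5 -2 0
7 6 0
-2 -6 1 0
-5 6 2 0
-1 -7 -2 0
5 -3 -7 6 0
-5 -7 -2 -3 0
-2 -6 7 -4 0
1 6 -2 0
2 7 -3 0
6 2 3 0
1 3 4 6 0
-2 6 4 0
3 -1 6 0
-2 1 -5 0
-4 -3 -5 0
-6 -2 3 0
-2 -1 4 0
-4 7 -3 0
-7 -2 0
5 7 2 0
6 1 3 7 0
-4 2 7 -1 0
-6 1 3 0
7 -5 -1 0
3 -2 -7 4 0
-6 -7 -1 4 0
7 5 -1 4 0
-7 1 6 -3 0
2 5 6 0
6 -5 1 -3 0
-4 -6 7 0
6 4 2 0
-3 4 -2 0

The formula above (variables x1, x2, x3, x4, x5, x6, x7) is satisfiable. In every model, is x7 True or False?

Suppose x7 = False.
Unit clause (x6) forces x6 = True.
Unit clause (¬x4) forces x4 = False.
Unit clause (x3) forces x3 = True.
Unit clause (x2) forces x2 = True.
But (¬x2) is also a unit clause — contradiction.
So every satisfying assignment has x7 = True.

True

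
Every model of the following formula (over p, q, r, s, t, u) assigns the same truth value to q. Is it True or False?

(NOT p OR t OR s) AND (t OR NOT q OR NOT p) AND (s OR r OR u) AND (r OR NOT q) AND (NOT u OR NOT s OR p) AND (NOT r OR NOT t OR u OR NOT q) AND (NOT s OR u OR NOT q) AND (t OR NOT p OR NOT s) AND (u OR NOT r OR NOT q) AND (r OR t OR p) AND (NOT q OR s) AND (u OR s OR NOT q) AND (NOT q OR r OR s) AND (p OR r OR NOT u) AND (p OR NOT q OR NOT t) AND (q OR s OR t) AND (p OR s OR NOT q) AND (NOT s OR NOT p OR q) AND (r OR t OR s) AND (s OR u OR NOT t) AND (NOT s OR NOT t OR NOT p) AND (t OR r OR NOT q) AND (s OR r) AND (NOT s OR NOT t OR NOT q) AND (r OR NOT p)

False

Suppose q = true.
(r) alone gives r = true.
(u) alone gives u = true.
(s) alone gives s = true.
(p) alone gives p = true.
(t) alone gives t = true.
But (NOT t) is also a unit clause — contradiction.
So every satisfying assignment has q = False.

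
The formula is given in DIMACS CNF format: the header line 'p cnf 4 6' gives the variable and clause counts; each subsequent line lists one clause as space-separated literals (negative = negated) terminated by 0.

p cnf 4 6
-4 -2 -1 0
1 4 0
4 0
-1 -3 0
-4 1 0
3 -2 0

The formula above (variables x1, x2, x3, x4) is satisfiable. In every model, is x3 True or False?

False

Suppose x3 = True.
From the singleton clause (x4), x4 = True.
From the singleton clause (¬x1), x1 = False.
Now (x1) is unsatisfied and unit — conflict.
So every satisfying assignment has x3 = False.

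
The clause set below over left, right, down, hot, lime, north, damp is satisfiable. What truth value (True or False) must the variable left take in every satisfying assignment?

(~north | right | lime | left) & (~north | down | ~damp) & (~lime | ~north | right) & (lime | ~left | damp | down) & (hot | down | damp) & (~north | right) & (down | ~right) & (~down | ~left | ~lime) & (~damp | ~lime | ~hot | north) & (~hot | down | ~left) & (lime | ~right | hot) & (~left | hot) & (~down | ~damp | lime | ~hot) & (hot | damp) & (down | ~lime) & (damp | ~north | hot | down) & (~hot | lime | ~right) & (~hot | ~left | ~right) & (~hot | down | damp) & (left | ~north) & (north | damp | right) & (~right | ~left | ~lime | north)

Suppose left = 1.
(hot) alone gives hot = 1.
(down) alone gives down = 1.
(~lime) alone gives lime = 0.
(~damp) alone gives damp = 0.
(~right) alone gives right = 0.
(~north) alone gives north = 0.
But (north) is also a unit clause — contradiction.
So every satisfying assignment has left = False.

False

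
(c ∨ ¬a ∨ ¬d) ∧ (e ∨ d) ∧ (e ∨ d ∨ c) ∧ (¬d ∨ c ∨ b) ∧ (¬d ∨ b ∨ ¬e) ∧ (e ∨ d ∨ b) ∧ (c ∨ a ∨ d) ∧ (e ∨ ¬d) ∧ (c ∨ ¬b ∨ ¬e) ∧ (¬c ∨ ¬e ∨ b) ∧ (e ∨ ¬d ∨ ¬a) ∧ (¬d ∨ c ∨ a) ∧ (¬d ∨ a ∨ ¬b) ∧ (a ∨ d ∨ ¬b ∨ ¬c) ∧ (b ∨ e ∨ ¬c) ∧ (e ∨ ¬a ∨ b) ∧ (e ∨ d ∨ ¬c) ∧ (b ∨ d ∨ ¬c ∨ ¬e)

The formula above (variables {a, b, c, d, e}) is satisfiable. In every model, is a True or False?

Suppose a = False.
Branch on e: set e = True.
Branch on d: set d = False.
(c) alone gives c = True.
(b) alone gives b = True.
Now (¬b) is unsatisfied and unit — conflict.
Undo d and try d = True.
(b) alone gives b = True.
Now (¬b) is unsatisfied and unit — conflict.
Neither d = True nor d = False works.
Undo e and try e = False.
(d) alone gives d = True.
Now (¬d) is unsatisfied and unit — conflict.
Neither e = True nor e = False works.
So every satisfying assignment has a = True.

True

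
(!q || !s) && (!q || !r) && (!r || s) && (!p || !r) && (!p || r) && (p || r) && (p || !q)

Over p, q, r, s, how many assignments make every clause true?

1

There are 2^4 = 16 truth assignments over (p, q, r, s).
Check each against the 7 clauses (columns in the order p, q, r, s):
  F F F F  ✗ fails (p || r)
  F F F T  ✗ fails (p || r)
  F F T F  ✗ fails (!r || s)
  F F T T  ✓ satisfies all
  F T F F  ✗ fails (p || r)
  F T F T  ✗ fails (!q || !s)
  F T T F  ✗ fails (!q || !r)
  F T T T  ✗ fails (!q || !s)
  T F F F  ✗ fails (!p || r)
  T F F T  ✗ fails (!p || r)
  T F T F  ✗ fails (!r || s)
  T F T T  ✗ fails (!p || !r)
  T T F F  ✗ fails (!p || r)
  T T F T  ✗ fails (!q || !s)
  T T T F  ✗ fails (!q || !r)
  T T T T  ✗ fails (!q || !s)
1 of the 16 rows is a model.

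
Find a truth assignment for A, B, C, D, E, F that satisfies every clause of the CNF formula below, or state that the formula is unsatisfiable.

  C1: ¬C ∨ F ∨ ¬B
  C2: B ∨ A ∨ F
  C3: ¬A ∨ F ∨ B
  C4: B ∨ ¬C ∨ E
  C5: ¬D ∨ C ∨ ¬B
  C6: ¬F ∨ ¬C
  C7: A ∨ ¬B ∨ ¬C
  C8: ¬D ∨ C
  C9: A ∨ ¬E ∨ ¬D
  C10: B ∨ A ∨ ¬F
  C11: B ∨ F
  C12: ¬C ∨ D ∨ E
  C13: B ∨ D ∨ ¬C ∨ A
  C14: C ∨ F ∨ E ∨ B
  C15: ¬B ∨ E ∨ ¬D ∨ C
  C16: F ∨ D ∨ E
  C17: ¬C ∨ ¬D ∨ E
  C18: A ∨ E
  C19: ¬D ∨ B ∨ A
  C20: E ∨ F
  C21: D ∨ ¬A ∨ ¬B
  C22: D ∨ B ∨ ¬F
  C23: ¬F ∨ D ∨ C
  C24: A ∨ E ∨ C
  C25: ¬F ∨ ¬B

A ↦ False,  B ↦ True,  C ↦ False,  D ↦ False,  E ↦ True,  F ↦ False

Branch on F: set F = False.
The clause (B) is unit, so B = True.
The clause (¬C) is unit, so C = False.
The clause (¬D) is unit, so D = False.
The clause (E) is unit, so E = True.
The clause (¬A) is unit, so A = False.
All clauses are satisfied.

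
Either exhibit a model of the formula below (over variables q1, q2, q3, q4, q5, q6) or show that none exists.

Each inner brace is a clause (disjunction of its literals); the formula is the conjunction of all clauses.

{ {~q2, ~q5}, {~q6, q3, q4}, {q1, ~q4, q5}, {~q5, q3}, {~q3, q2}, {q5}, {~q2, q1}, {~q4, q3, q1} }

Unit clause (q5) forces q5 = 1.
Unit clause (~q2) forces q2 = 0.
Unit clause (q3) forces q3 = 1.
But (~q3) is also a unit clause — contradiction.

UNSATISFIABLE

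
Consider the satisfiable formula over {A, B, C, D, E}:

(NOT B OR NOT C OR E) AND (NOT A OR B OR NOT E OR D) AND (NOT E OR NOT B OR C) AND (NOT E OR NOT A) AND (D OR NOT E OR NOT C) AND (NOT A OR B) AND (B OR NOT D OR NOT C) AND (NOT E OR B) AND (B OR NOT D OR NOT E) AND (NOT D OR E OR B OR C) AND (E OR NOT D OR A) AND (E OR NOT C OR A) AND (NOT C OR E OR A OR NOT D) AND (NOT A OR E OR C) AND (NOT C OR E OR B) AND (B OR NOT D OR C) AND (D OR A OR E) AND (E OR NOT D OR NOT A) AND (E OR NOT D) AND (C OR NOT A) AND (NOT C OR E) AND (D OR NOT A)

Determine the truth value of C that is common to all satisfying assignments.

True

Suppose C = false.
Unit clause (NOT A) forces A = false.
Case E = false:
Unit clause (NOT D) forces D = false.
That conflicts with the unit clause (D).
That branch fails; take E = true instead.
Unit clause (NOT B) forces B = false.
That conflicts with the unit clause (B).
Either choice for E ends in contradiction.
So every satisfying assignment has C = True.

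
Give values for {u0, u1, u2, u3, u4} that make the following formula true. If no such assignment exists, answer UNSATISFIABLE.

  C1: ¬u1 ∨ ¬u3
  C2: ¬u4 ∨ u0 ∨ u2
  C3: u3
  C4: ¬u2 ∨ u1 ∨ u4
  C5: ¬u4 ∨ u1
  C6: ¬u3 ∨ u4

UNSATISFIABLE

The clause (u3) is unit, so u3 = True.
The clause (¬u1) is unit, so u1 = False.
The clause (¬u4) is unit, so u4 = False.
Now (u4) is unsatisfied and unit — conflict.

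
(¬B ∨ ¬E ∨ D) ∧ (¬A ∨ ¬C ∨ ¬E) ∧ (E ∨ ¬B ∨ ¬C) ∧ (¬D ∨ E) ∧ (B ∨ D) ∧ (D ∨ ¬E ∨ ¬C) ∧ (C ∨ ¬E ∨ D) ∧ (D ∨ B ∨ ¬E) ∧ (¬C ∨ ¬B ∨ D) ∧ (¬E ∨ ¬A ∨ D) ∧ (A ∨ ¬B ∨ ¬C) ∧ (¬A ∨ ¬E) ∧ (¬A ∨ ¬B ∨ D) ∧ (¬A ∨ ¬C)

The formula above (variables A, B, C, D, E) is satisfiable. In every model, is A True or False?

False

Suppose A = True.
(¬E) alone gives E = False.
(¬D) alone gives D = False.
(B) alone gives B = True.
Now (¬B) is unsatisfied and unit — conflict.
So every satisfying assignment has A = False.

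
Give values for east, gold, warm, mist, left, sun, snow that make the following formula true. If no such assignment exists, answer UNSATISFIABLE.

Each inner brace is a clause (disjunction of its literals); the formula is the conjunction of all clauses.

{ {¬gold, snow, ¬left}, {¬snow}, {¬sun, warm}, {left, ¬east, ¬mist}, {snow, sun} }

From the singleton clause (¬snow), snow = False.
From the singleton clause (sun), sun = True.
From the singleton clause (warm), warm = True.
Suppose gold = True.
From the singleton clause (¬left), left = False.
Suppose east = False.
All clauses hold; mist can take either value.

east: False, gold: True, warm: True, mist: False, left: False, sun: True, snow: False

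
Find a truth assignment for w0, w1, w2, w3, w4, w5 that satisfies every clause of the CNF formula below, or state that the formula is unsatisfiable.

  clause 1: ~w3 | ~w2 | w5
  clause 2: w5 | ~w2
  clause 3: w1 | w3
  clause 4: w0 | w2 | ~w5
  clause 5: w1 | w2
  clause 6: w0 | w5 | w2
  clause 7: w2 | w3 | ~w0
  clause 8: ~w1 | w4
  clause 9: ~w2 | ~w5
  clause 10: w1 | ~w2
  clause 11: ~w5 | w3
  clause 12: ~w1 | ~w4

UNSATISFIABLE

Suppose w5 = 1.
(~w2) alone gives w2 = 0.
(w0) alone gives w0 = 1.
(w1) alone gives w1 = 1.
(w3) alone gives w3 = 1.
(w4) alone gives w4 = 1.
That conflicts with the unit clause (~w4).
Undo w5 and try w5 = 0.
(~w2) alone gives w2 = 0.
(w1) alone gives w1 = 1.
(w0) alone gives w0 = 1.
(w3) alone gives w3 = 1.
(w4) alone gives w4 = 1.
That conflicts with the unit clause (~w4).
Neither w5 = 1 nor w5 = 0 works.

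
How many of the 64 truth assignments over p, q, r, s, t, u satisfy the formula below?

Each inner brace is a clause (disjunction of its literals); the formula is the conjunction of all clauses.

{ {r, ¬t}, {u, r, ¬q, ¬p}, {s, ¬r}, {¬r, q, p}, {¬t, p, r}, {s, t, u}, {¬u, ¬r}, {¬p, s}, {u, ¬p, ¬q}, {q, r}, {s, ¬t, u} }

There are 2^6 = 64 truth assignments over (p, q, r, s, t, u).
Split on u. With u = True, the clauses containing u are satisfied and ¬u drops from the rest; 3 of the 2^5 = 32 assignments to the other variables satisfy what remains.
With u = False, by the same count on the reduced clause set, 5 assignments work.
(One model: p=F, q=T, r=F, s=F, t=F, u=T.)
Total: 3 + 5 = 8.

8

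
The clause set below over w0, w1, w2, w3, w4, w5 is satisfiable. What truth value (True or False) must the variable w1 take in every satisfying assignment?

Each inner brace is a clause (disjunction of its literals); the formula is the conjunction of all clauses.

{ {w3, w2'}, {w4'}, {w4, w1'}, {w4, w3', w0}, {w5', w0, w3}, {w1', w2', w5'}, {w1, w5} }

Suppose w1 = 1.
(w4') alone gives w4 = 0.
But (w4) is also a unit clause — contradiction.
So every satisfying assignment has w1 = False.

False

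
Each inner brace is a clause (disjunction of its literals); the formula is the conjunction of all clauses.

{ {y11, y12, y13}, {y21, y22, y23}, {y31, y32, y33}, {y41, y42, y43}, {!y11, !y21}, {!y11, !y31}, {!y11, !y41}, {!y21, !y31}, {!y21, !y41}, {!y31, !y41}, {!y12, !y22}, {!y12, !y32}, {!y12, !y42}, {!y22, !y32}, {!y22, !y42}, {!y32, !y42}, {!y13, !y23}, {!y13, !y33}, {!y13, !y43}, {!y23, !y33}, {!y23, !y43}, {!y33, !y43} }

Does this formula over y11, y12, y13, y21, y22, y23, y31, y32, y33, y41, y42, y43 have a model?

Case y11 = false:
Case y12 = true:
Unit clause (!y22) forces y22 = false.
Unit clause (!y32) forces y32 = false.
Unit clause (!y42) forces y42 = false.
Case y21 = true:
Unit clause (!y31) forces y31 = false.
Unit clause (y33) forces y33 = true.
Unit clause (!y41) forces y41 = false.
Unit clause (y43) forces y43 = true.
Now (!y43) is unsatisfied and unit — conflict.
Undo y21 and try y21 = false.
Unit clause (y23) forces y23 = true.
Unit clause (!y13) forces y13 = false.
Unit clause (!y33) forces y33 = false.
Unit clause (y31) forces y31 = true.
Unit clause (!y41) forces y41 = false.
Unit clause (y43) forces y43 = true.
Now (!y43) is unsatisfied and unit — conflict.
Either choice for y21 ends in contradiction.
Undo y12 and try y12 = false.
Unit clause (y13) forces y13 = true.
Unit clause (!y23) forces y23 = false.
Unit clause (!y33) forces y33 = false.
Unit clause (!y43) forces y43 = false.
Case y21 = true:
Unit clause (!y31) forces y31 = false.
Unit clause (y32) forces y32 = true.
Unit clause (!y41) forces y41 = false.
Unit clause (y42) forces y42 = true.
Now (!y42) is unsatisfied and unit — conflict.
Undo y21 and try y21 = false.
Unit clause (y22) forces y22 = true.
Unit clause (!y32) forces y32 = false.
Unit clause (y31) forces y31 = true.
Unit clause (!y41) forces y41 = false.
Unit clause (y42) forces y42 = true.
Now (!y42) is unsatisfied and unit — conflict.
Either choice for y21 ends in contradiction.
Either choice for y12 ends in contradiction.
Undo y11 and try y11 = true.
Unit clause (!y21) forces y21 = false.
Unit clause (!y31) forces y31 = false.
Unit clause (!y41) forces y41 = false.
Case y22 = true:
Unit clause (!y12) forces y12 = false.
Unit clause (!y32) forces y32 = false.
Unit clause (y33) forces y33 = true.
Unit clause (!y42) forces y42 = false.
Unit clause (y43) forces y43 = true.
Now (!y43) is unsatisfied and unit — conflict.
Undo y22 and try y22 = false.
Unit clause (y23) forces y23 = true.
Unit clause (!y13) forces y13 = false.
Unit clause (!y33) forces y33 = false.
Unit clause (y32) forces y32 = true.
Unit clause (!y12) forces y12 = false.
Unit clause (!y42) forces y42 = false.
Unit clause (y43) forces y43 = true.
Now (!y43) is unsatisfied and unit — conflict.
Either choice for y22 ends in contradiction.
Either choice for y11 ends in contradiction.
No assignment satisfies every clause.

Unsatisfiable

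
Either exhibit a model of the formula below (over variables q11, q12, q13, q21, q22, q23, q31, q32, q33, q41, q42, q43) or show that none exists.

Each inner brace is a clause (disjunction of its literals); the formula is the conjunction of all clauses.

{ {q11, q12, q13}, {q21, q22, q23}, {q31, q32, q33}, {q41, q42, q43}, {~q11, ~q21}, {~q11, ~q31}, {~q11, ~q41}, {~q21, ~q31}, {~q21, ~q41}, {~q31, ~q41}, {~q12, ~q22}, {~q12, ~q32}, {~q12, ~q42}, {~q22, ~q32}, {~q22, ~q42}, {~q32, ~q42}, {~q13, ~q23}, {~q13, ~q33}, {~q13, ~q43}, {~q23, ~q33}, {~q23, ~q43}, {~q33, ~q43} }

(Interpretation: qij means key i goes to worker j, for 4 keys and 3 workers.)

Suppose q11 = 0.
Suppose q12 = 1.
Unit clause (~q22) forces q22 = 0.
Unit clause (~q32) forces q32 = 0.
Unit clause (~q42) forces q42 = 0.
Suppose q21 = 1.
Unit clause (~q31) forces q31 = 0.
Unit clause (q33) forces q33 = 1.
Unit clause (~q41) forces q41 = 0.
Unit clause (q43) forces q43 = 1.
That conflicts with the unit clause (~q43).
That branch fails; take q21 = 0 instead.
Unit clause (q23) forces q23 = 1.
Unit clause (~q13) forces q13 = 0.
Unit clause (~q33) forces q33 = 0.
Unit clause (q31) forces q31 = 1.
Unit clause (~q41) forces q41 = 0.
Unit clause (q43) forces q43 = 1.
That conflicts with the unit clause (~q43).
Both values of q21 lead to a conflict.
That branch fails; take q12 = 0 instead.
Unit clause (q13) forces q13 = 1.
Unit clause (~q23) forces q23 = 0.
Unit clause (~q33) forces q33 = 0.
Unit clause (~q43) forces q43 = 0.
Suppose q21 = 1.
Unit clause (~q31) forces q31 = 0.
Unit clause (q32) forces q32 = 1.
Unit clause (~q41) forces q41 = 0.
Unit clause (q42) forces q42 = 1.
That conflicts with the unit clause (~q42).
That branch fails; take q21 = 0 instead.
Unit clause (q22) forces q22 = 1.
Unit clause (~q32) forces q32 = 0.
Unit clause (q31) forces q31 = 1.
Unit clause (~q41) forces q41 = 0.
Unit clause (q42) forces q42 = 1.
That conflicts with the unit clause (~q42).
Both values of q21 lead to a conflict.
Both values of q12 lead to a conflict.
That branch fails; take q11 = 1 instead.
Unit clause (~q21) forces q21 = 0.
Unit clause (~q31) forces q31 = 0.
Unit clause (~q41) forces q41 = 0.
Suppose q22 = 1.
Unit clause (~q12) forces q12 = 0.
Unit clause (~q32) forces q32 = 0.
Unit clause (q33) forces q33 = 1.
Unit clause (~q42) forces q42 = 0.
Unit clause (q43) forces q43 = 1.
That conflicts with the unit clause (~q43).
That branch fails; take q22 = 0 instead.
Unit clause (q23) forces q23 = 1.
Unit clause (~q13) forces q13 = 0.
Unit clause (~q33) forces q33 = 0.
Unit clause (q32) forces q32 = 1.
Unit clause (~q12) forces q12 = 0.
Unit clause (~q42) forces q42 = 0.
Unit clause (q43) forces q43 = 1.
That conflicts with the unit clause (~q43).
Both values of q22 lead to a conflict.
Both values of q11 lead to a conflict.

UNSATISFIABLE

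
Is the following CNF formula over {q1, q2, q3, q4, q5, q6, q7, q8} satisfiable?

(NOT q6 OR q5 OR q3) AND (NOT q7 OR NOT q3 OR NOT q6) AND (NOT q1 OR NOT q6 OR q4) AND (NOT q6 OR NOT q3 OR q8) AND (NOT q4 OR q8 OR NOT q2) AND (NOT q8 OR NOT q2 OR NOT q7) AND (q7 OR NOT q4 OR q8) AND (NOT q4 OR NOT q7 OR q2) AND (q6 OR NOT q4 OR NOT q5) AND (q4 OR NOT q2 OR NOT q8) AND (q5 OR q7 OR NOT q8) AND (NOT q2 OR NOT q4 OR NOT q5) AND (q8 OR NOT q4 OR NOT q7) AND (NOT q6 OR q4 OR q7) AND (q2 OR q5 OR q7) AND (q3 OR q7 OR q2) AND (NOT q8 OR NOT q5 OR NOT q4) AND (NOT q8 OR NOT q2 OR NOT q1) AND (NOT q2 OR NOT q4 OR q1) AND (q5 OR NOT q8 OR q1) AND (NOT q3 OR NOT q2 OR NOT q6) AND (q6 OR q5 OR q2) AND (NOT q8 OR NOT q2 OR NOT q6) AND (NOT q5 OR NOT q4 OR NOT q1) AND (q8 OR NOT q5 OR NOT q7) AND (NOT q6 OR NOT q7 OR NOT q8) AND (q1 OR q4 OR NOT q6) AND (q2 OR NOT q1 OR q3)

Yes

Case q6 = false:
Case q4 = false:
Case q2 = true:
The clause (NOT q8) is unit, so q8 = false.
Case q5 = false:
Every clause is now satisfied; q1, q3, q7 are unconstrained.
A satisfying assignment: q1=false,  q2=true,  q3=true,  q4=false,  q5=false,  q6=false,  q7=true,  q8=false.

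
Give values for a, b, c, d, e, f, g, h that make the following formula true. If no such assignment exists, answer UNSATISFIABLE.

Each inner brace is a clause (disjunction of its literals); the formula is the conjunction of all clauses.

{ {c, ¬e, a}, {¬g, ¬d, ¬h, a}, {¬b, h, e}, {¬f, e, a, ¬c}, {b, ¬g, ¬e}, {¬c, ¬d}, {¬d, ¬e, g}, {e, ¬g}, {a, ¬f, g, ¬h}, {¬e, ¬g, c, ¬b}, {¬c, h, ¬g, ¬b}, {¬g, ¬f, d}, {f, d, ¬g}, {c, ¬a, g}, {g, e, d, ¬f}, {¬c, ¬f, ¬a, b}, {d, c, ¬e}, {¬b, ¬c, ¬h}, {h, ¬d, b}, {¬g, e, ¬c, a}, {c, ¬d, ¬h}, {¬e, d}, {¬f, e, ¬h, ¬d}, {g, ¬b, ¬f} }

Try c = False.
Try e = False.
The clause (¬g) is unit, so g = False.
The clause (¬a) is unit, so a = False.
Try b = True.
The clause (h) is unit, so h = True.
The clause (¬f) is unit, so f = False.
The clause (¬d) is unit, so d = False.
Every clause now holds.

a ↦ False; b ↦ True; c ↦ False; d ↦ False; e ↦ False; f ↦ False; g ↦ False; h ↦ True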